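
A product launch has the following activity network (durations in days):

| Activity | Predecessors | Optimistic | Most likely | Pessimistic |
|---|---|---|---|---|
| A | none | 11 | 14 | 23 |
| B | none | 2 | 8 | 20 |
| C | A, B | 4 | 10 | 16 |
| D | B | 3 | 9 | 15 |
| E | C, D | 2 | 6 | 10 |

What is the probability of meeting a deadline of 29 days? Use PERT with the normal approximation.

0.261

te_A = (11 + 4·14 + 23)/6 = 90/6 = 15; σ²_A = ((23−11)/6)² = 4.000
te_B = (2 + 4·8 + 20)/6 = 54/6 = 9; σ²_B = ((20−2)/6)² = 9.000
te_C = (4 + 4·10 + 16)/6 = 60/6 = 10; σ²_C = ((16−4)/6)² = 4.000
te_D = (3 + 4·9 + 15)/6 = 54/6 = 9; σ²_D = ((15−3)/6)² = 4.000
te_E = (2 + 4·6 + 10)/6 = 36/6 = 6; σ²_E = ((10−2)/6)² = 1.778

Forward pass:
ES_A = 0; EF_A = 15
ES_B = 0; EF_B = 9
ES_C = max(EF_A=15, EF_B=9) = 15; EF_C = 15+10 = 25
ES_D = 9; EF_D = 9+9 = 18
ES_E = max(EF_C=25, EF_D=18) = 25; EF_E = 25+6 = 31
Expected project duration μ = 31 days. Critical path: A → C → E.

Variance along critical path = 4.000 + 4.000 + 1.778 = 9.778; σ = √9.778 = 3.127 days.
Z = (29 − 31) / 3.127 = -0.640
P(T ≤ 29) = Φ(-0.640) ≈ 0.261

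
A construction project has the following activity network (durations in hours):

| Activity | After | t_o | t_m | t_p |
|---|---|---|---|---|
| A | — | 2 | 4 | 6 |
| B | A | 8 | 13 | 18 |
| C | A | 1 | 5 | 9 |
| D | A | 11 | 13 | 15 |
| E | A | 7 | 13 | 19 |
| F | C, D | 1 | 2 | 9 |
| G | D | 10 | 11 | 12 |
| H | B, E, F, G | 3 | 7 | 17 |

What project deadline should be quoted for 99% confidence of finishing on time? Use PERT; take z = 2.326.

41.9 hours

te_A = (2 + 4·4 + 6)/6 = 24/6 = 4; σ²_A = ((6−2)/6)² = 0.444
te_B = (8 + 4·13 + 18)/6 = 78/6 = 13; σ²_B = ((18−8)/6)² = 2.778
te_C = (1 + 4·5 + 9)/6 = 30/6 = 5; σ²_C = ((9−1)/6)² = 1.778
te_D = (11 + 4·13 + 15)/6 = 78/6 = 13; σ²_D = ((15−11)/6)² = 0.444
te_E = (7 + 4·13 + 19)/6 = 78/6 = 13; σ²_E = ((19−7)/6)² = 4.000
te_F = (1 + 4·2 + 9)/6 = 18/6 = 3; σ²_F = ((9−1)/6)² = 1.778
te_G = (10 + 4·11 + 12)/6 = 66/6 = 11; σ²_G = ((12−10)/6)² = 0.111
te_H = (3 + 4·7 + 17)/6 = 48/6 = 8; σ²_H = ((17−3)/6)² = 5.444

Forward pass:
ES_A = 0; EF_A = 4
ES_B = 4; EF_B = 4+13 = 17
ES_C = 4; EF_C = 4+5 = 9
ES_D = 4; EF_D = 4+13 = 17
ES_E = 4; EF_E = 4+13 = 17
ES_F = max(EF_C=9, EF_D=17) = 17; EF_F = 17+3 = 20
ES_G = 17; EF_G = 17+11 = 28
ES_H = max(EF_B=17, EF_E=17, EF_F=20, EF_G=28) = 28; EF_H = 28+8 = 36
Expected project duration μ = 36 hours. Critical path: A → D → G → H.

Variance along critical path = 0.444 + 0.444 + 0.111 + 5.444 = 6.444; σ = 2.539 hours.
D = μ + z·σ = 36 + 2.326·2.539 = 41.9 hours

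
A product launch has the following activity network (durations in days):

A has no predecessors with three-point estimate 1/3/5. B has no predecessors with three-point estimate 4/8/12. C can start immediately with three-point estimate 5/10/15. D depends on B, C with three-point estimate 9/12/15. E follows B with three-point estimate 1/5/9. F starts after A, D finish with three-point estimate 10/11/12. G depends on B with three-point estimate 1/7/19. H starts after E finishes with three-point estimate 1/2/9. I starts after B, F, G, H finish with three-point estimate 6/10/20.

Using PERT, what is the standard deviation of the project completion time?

te_A = (1 + 4·3 + 5)/6 = 18/6 = 3; σ²_A = ((5−1)/6)² = 0.444
te_B = (4 + 4·8 + 12)/6 = 48/6 = 8; σ²_B = ((12−4)/6)² = 1.778
te_C = (5 + 4·10 + 15)/6 = 60/6 = 10; σ²_C = ((15−5)/6)² = 2.778
te_D = (9 + 4·12 + 15)/6 = 72/6 = 12; σ²_D = ((15−9)/6)² = 1.000
te_E = (1 + 4·5 + 9)/6 = 30/6 = 5; σ²_E = ((9−1)/6)² = 1.778
te_F = (10 + 4·11 + 12)/6 = 66/6 = 11; σ²_F = ((12−10)/6)² = 0.111
te_G = (1 + 4·7 + 19)/6 = 48/6 = 8; σ²_G = ((19−1)/6)² = 9.000
te_H = (1 + 4·2 + 9)/6 = 18/6 = 3; σ²_H = ((9−1)/6)² = 1.778
te_I = (6 + 4·10 + 20)/6 = 66/6 = 11; σ²_I = ((20−6)/6)² = 5.444

Forward pass:
ES_A = 0; EF_A = 3
ES_B = 0; EF_B = 8
ES_C = 0; EF_C = 10
ES_D = max(EF_B=8, EF_C=10) = 10; EF_D = 10+12 = 22
ES_E = 8; EF_E = 8+5 = 13
ES_F = max(EF_A=3, EF_D=22) = 22; EF_F = 22+11 = 33
ES_G = 8; EF_G = 8+8 = 16
ES_H = 13; EF_H = 13+3 = 16
ES_I = max(EF_B=8, EF_F=33, EF_G=16, EF_H=16) = 33; EF_I = 33+11 = 44
Expected project duration μ = 44 days. Critical path: C → D → F → I.

Variance along critical path = 2.778 + 1.000 + 0.111 + 5.444 = 9.333
σ = √9.333 = 3.055 days

3.06 days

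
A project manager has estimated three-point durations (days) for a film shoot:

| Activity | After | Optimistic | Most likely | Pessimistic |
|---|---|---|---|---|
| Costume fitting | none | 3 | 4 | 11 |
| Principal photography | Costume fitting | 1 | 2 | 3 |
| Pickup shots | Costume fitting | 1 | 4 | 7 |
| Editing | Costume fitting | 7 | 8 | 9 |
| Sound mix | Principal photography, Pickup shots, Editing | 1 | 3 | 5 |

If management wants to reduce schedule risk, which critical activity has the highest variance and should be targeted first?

te_Costume fitting = (3 + 4·4 + 11)/6 = 30/6 = 5; σ²_Costume fitting = ((11−3)/6)² = 1.778
te_Principal photography = (1 + 4·2 + 3)/6 = 12/6 = 2; σ²_Principal photography = ((3−1)/6)² = 0.111
te_Pickup shots = (1 + 4·4 + 7)/6 = 24/6 = 4; σ²_Pickup shots = ((7−1)/6)² = 1.000
te_Editing = (7 + 4·8 + 9)/6 = 48/6 = 8; σ²_Editing = ((9−7)/6)² = 0.111
te_Sound mix = (1 + 4·3 + 5)/6 = 18/6 = 3; σ²_Sound mix = ((5−1)/6)² = 0.444

Forward pass:
ES_Costume fitting = 0; EF_Costume fitting = 5
ES_Principal photography = 5; EF_Principal photography = 5+2 = 7
ES_Pickup shots = 5; EF_Pickup shots = 5+4 = 9
ES_Editing = 5; EF_Editing = 5+8 = 13
ES_Sound mix = max(EF_Principal photography=7, EF_Pickup shots=9, EF_Editing=13) = 13; EF_Sound mix = 13+3 = 16
Expected project duration μ = 16 days. Critical path: Costume fitting → Editing → Sound mix.

Variances on critical path: σ²_Costume fitting=1.778, σ²_Editing=0.111, σ²_Sound mix=0.444.
Largest is σ²_Costume fitting = 1.778.

Costume fitting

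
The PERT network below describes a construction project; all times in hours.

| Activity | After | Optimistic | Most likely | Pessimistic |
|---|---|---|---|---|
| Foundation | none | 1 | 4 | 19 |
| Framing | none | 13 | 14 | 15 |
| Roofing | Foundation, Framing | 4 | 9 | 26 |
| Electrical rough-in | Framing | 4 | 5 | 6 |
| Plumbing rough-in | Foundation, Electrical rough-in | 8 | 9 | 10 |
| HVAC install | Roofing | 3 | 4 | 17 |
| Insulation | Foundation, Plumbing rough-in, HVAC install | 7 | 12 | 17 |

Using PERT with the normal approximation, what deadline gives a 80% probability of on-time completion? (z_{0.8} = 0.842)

te_Foundation = (1 + 4·4 + 19)/6 = 36/6 = 6; σ²_Foundation = ((19−1)/6)² = 9.000
te_Framing = (13 + 4·14 + 15)/6 = 84/6 = 14; σ²_Framing = ((15−13)/6)² = 0.111
te_Roofing = (4 + 4·9 + 26)/6 = 66/6 = 11; σ²_Roofing = ((26−4)/6)² = 13.444
te_Electrical rough-in = (4 + 4·5 + 6)/6 = 30/6 = 5; σ²_Electrical rough-in = ((6−4)/6)² = 0.111
te_Plumbing rough-in = (8 + 4·9 + 10)/6 = 54/6 = 9; σ²_Plumbing rough-in = ((10−8)/6)² = 0.111
te_HVAC install = (3 + 4·4 + 17)/6 = 36/6 = 6; σ²_HVAC install = ((17−3)/6)² = 5.444
te_Insulation = (7 + 4·12 + 17)/6 = 72/6 = 12; σ²_Insulation = ((17−7)/6)² = 2.778

Forward pass:
ES_Foundation = 0; EF_Foundation = 6
ES_Framing = 0; EF_Framing = 14
ES_Roofing = max(EF_Foundation=6, EF_Framing=14) = 14; EF_Roofing = 14+11 = 25
ES_Electrical rough-in = 14; EF_Electrical rough-in = 14+5 = 19
ES_Plumbing rough-in = max(EF_Foundation=6, EF_Electrical rough-in=19) = 19; EF_Plumbing rough-in = 19+9 = 28
ES_HVAC install = 25; EF_HVAC install = 25+6 = 31
ES_Insulation = max(EF_Foundation=6, EF_Plumbing rough-in=28, EF_HVAC install=31) = 31; EF_Insulation = 31+12 = 43
Expected project duration μ = 43 hours. Critical path: Framing → Roofing → HVAC install → Insulation.

Variance along critical path = 0.111 + 13.444 + 5.444 + 2.778 = 21.778; σ = 4.667 hours.
D = μ + z·σ = 43 + 0.842·4.667 = 46.9 hours

46.9 hours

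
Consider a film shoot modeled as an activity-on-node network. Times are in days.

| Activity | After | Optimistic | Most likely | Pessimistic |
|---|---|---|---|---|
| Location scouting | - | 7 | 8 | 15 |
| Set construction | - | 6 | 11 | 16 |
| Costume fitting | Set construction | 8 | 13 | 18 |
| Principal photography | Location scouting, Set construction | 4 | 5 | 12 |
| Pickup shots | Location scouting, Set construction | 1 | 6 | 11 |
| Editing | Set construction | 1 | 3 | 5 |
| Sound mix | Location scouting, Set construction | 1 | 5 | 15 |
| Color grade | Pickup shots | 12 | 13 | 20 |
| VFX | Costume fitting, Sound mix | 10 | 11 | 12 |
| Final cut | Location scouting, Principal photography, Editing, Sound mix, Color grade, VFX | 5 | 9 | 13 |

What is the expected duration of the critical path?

44 days

te_Location scouting = (7 + 4·8 + 15)/6 = 54/6 = 9
te_Set construction = (6 + 4·11 + 16)/6 = 66/6 = 11
te_Costume fitting = (8 + 4·13 + 18)/6 = 78/6 = 13
te_Principal photography = (4 + 4·5 + 12)/6 = 36/6 = 6
te_Pickup shots = (1 + 4·6 + 11)/6 = 36/6 = 6
te_Editing = (1 + 4·3 + 5)/6 = 18/6 = 3
te_Sound mix = (1 + 4·5 + 15)/6 = 36/6 = 6
te_Color grade = (12 + 4·13 + 20)/6 = 84/6 = 14
te_VFX = (10 + 4·11 + 12)/6 = 66/6 = 11
te_Final cut = (5 + 4·9 + 13)/6 = 54/6 = 9

Forward pass:
ES_Location scouting = 0; EF_Location scouting = 9
ES_Set construction = 0; EF_Set construction = 11
ES_Costume fitting = 11; EF_Costume fitting = 11+13 = 24
ES_Principal photography = max(EF_Location scouting=9, EF_Set construction=11) = 11; EF_Principal photography = 11+6 = 17
ES_Pickup shots = max(EF_Location scouting=9, EF_Set construction=11) = 11; EF_Pickup shots = 11+6 = 17
ES_Editing = 11; EF_Editing = 11+3 = 14
ES_Sound mix = max(EF_Location scouting=9, EF_Set construction=11) = 11; EF_Sound mix = 11+6 = 17
ES_Color grade = 17; EF_Color grade = 17+14 = 31
ES_VFX = max(EF_Costume fitting=24, EF_Sound mix=17) = 24; EF_VFX = 24+11 = 35
ES_Final cut = max(EF_Location scouting=9, EF_Principal photography=17, EF_Editing=14, EF_Sound mix=17, EF_Color grade=31, EF_VFX=35) = 35; EF_Final cut = 35+9 = 44
Expected project duration μ = 44 days. Critical path: Set construction → Costume fitting → VFX → Final cut.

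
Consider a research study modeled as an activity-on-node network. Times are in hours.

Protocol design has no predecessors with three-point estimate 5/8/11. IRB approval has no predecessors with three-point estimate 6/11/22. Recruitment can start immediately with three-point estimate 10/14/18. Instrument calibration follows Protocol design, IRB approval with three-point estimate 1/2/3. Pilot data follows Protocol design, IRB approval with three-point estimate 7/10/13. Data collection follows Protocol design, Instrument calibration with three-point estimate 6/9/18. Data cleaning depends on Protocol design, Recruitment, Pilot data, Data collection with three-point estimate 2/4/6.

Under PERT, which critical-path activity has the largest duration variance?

te_Protocol design = (5 + 4·8 + 11)/6 = 48/6 = 8; σ²_Protocol design = ((11−5)/6)² = 1.000
te_IRB approval = (6 + 4·11 + 22)/6 = 72/6 = 12; σ²_IRB approval = ((22−6)/6)² = 7.111
te_Recruitment = (10 + 4·14 + 18)/6 = 84/6 = 14; σ²_Recruitment = ((18−10)/6)² = 1.778
te_Instrument calibration = (1 + 4·2 + 3)/6 = 12/6 = 2; σ²_Instrument calibration = ((3−1)/6)² = 0.111
te_Pilot data = (7 + 4·10 + 13)/6 = 60/6 = 10; σ²_Pilot data = ((13−7)/6)² = 1.000
te_Data collection = (6 + 4·9 + 18)/6 = 60/6 = 10; σ²_Data collection = ((18−6)/6)² = 4.000
te_Data cleaning = (2 + 4·4 + 6)/6 = 24/6 = 4; σ²_Data cleaning = ((6−2)/6)² = 0.444

Forward pass:
ES_Protocol design = 0; EF_Protocol design = 8
ES_IRB approval = 0; EF_IRB approval = 12
ES_Recruitment = 0; EF_Recruitment = 14
ES_Instrument calibration = max(EF_Protocol design=8, EF_IRB approval=12) = 12; EF_Instrument calibration = 12+2 = 14
ES_Pilot data = max(EF_Protocol design=8, EF_IRB approval=12) = 12; EF_Pilot data = 12+10 = 22
ES_Data collection = max(EF_Protocol design=8, EF_Instrument calibration=14) = 14; EF_Data collection = 14+10 = 24
ES_Data cleaning = max(EF_Protocol design=8, EF_Recruitment=14, EF_Pilot data=22, EF_Data collection=24) = 24; EF_Data cleaning = 24+4 = 28
Expected project duration μ = 28 hours. Critical path: IRB approval → Instrument calibration → Data collection → Data cleaning.

Variances on critical path: σ²_IRB approval=7.111, σ²_Instrument calibration=0.111, σ²_Data collection=4.000, σ²_Data cleaning=0.444.
Largest is σ²_IRB approval = 7.111.

IRB approval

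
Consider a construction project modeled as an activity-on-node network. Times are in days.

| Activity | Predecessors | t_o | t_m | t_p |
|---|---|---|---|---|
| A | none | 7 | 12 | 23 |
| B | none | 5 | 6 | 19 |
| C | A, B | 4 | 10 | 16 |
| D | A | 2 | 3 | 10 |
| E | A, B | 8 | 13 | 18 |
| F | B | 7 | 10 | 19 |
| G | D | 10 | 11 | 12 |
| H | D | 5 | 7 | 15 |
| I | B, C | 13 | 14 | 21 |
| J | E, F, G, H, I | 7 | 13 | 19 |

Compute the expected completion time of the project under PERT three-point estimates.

te_A = (7 + 4·12 + 23)/6 = 78/6 = 13
te_B = (5 + 4·6 + 19)/6 = 48/6 = 8
te_C = (4 + 4·10 + 16)/6 = 60/6 = 10
te_D = (2 + 4·3 + 10)/6 = 24/6 = 4
te_E = (8 + 4·13 + 18)/6 = 78/6 = 13
te_F = (7 + 4·10 + 19)/6 = 66/6 = 11
te_G = (10 + 4·11 + 12)/6 = 66/6 = 11
te_H = (5 + 4·7 + 15)/6 = 48/6 = 8
te_I = (13 + 4·14 + 21)/6 = 90/6 = 15
te_J = (7 + 4·13 + 19)/6 = 78/6 = 13

Forward pass:
ES_A = 0; EF_A = 13
ES_B = 0; EF_B = 8
ES_C = max(EF_A=13, EF_B=8) = 13; EF_C = 13+10 = 23
ES_D = 13; EF_D = 13+4 = 17
ES_E = max(EF_A=13, EF_B=8) = 13; EF_E = 13+13 = 26
ES_F = 8; EF_F = 8+11 = 19
ES_G = 17; EF_G = 17+11 = 28
ES_H = 17; EF_H = 17+8 = 25
ES_I = max(EF_B=8, EF_C=23) = 23; EF_I = 23+15 = 38
ES_J = max(EF_E=26, EF_F=19, EF_G=28, EF_H=25, EF_I=38) = 38; EF_J = 38+13 = 51
Expected project duration μ = 51 days. Critical path: A → C → I → J.

51 days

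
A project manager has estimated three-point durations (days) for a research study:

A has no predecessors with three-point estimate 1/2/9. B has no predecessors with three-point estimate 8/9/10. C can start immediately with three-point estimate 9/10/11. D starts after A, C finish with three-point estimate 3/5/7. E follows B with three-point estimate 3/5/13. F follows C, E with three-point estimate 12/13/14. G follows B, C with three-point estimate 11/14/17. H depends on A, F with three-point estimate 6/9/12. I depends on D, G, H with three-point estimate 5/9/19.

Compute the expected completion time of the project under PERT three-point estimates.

te_A = (1 + 4·2 + 9)/6 = 18/6 = 3
te_B = (8 + 4·9 + 10)/6 = 54/6 = 9
te_C = (9 + 4·10 + 11)/6 = 60/6 = 10
te_D = (3 + 4·5 + 7)/6 = 30/6 = 5
te_E = (3 + 4·5 + 13)/6 = 36/6 = 6
te_F = (12 + 4·13 + 14)/6 = 78/6 = 13
te_G = (11 + 4·14 + 17)/6 = 84/6 = 14
te_H = (6 + 4·9 + 12)/6 = 54/6 = 9
te_I = (5 + 4·9 + 19)/6 = 60/6 = 10

Forward pass:
ES_A = 0; EF_A = 3
ES_B = 0; EF_B = 9
ES_C = 0; EF_C = 10
ES_D = max(EF_A=3, EF_C=10) = 10; EF_D = 10+5 = 15
ES_E = 9; EF_E = 9+6 = 15
ES_F = max(EF_C=10, EF_E=15) = 15; EF_F = 15+13 = 28
ES_G = max(EF_B=9, EF_C=10) = 10; EF_G = 10+14 = 24
ES_H = max(EF_A=3, EF_F=28) = 28; EF_H = 28+9 = 37
ES_I = max(EF_D=15, EF_G=24, EF_H=37) = 37; EF_I = 37+10 = 47
Expected project duration μ = 47 days. Critical path: B → E → F → H → I.

47 days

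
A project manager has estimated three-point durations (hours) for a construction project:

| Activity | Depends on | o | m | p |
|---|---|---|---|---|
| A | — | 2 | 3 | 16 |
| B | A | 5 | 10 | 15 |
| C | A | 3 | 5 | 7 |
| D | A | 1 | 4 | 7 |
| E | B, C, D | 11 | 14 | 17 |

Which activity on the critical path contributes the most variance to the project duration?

te_A = (2 + 4·3 + 16)/6 = 30/6 = 5; σ²_A = ((16−2)/6)² = 5.444
te_B = (5 + 4·10 + 15)/6 = 60/6 = 10; σ²_B = ((15−5)/6)² = 2.778
te_C = (3 + 4·5 + 7)/6 = 30/6 = 5; σ²_C = ((7−3)/6)² = 0.444
te_D = (1 + 4·4 + 7)/6 = 24/6 = 4; σ²_D = ((7−1)/6)² = 1.000
te_E = (11 + 4·14 + 17)/6 = 84/6 = 14; σ²_E = ((17−11)/6)² = 1.000

Forward pass:
ES_A = 0; EF_A = 5
ES_B = 5; EF_B = 5+10 = 15
ES_C = 5; EF_C = 5+5 = 10
ES_D = 5; EF_D = 5+4 = 9
ES_E = max(EF_B=15, EF_C=10, EF_D=9) = 15; EF_E = 15+14 = 29
Expected project duration μ = 29 hours. Critical path: A → B → E.

Variances on critical path: σ²_A=5.444, σ²_B=2.778, σ²_E=1.000.
Largest is σ²_A = 5.444.

A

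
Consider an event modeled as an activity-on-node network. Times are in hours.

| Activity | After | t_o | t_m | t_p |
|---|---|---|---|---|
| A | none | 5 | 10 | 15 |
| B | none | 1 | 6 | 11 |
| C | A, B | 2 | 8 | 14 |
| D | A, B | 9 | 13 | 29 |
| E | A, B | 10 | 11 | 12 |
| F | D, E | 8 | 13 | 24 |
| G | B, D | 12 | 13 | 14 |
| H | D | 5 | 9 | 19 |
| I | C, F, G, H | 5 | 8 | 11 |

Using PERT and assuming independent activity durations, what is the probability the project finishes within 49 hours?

0.665

te_A = (5 + 4·10 + 15)/6 = 60/6 = 10; σ²_A = ((15−5)/6)² = 2.778
te_B = (1 + 4·6 + 11)/6 = 36/6 = 6; σ²_B = ((11−1)/6)² = 2.778
te_C = (2 + 4·8 + 14)/6 = 48/6 = 8; σ²_C = ((14−2)/6)² = 4.000
te_D = (9 + 4·13 + 29)/6 = 90/6 = 15; σ²_D = ((29−9)/6)² = 11.111
te_E = (10 + 4·11 + 12)/6 = 66/6 = 11; σ²_E = ((12−10)/6)² = 0.111
te_F = (8 + 4·13 + 24)/6 = 84/6 = 14; σ²_F = ((24−8)/6)² = 7.111
te_G = (12 + 4·13 + 14)/6 = 78/6 = 13; σ²_G = ((14−12)/6)² = 0.111
te_H = (5 + 4·9 + 19)/6 = 60/6 = 10; σ²_H = ((19−5)/6)² = 5.444
te_I = (5 + 4·8 + 11)/6 = 48/6 = 8; σ²_I = ((11−5)/6)² = 1.000

Forward pass:
ES_A = 0; EF_A = 10
ES_B = 0; EF_B = 6
ES_C = max(EF_A=10, EF_B=6) = 10; EF_C = 10+8 = 18
ES_D = max(EF_A=10, EF_B=6) = 10; EF_D = 10+15 = 25
ES_E = max(EF_A=10, EF_B=6) = 10; EF_E = 10+11 = 21
ES_F = max(EF_D=25, EF_E=21) = 25; EF_F = 25+14 = 39
ES_G = max(EF_B=6, EF_D=25) = 25; EF_G = 25+13 = 38
ES_H = 25; EF_H = 25+10 = 35
ES_I = max(EF_C=18, EF_F=39, EF_G=38, EF_H=35) = 39; EF_I = 39+8 = 47
Expected project duration μ = 47 hours. Critical path: A → D → F → I.

Variance along critical path = 2.778 + 11.111 + 7.111 + 1.000 = 22.000; σ = √22.000 = 4.690 hours.
Z = (49 − 47) / 4.690 = 0.426
P(T ≤ 49) = Φ(0.426) ≈ 0.665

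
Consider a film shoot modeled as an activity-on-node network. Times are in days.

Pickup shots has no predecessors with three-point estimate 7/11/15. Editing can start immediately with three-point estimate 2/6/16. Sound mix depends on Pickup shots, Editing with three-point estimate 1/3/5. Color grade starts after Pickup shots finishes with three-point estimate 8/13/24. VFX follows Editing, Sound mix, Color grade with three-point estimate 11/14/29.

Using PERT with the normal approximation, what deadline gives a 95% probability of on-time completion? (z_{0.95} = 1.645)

48.0 days

te_Pickup shots = (7 + 4·11 + 15)/6 = 66/6 = 11; σ²_Pickup shots = ((15−7)/6)² = 1.778
te_Editing = (2 + 4·6 + 16)/6 = 42/6 = 7; σ²_Editing = ((16−2)/6)² = 5.444
te_Sound mix = (1 + 4·3 + 5)/6 = 18/6 = 3; σ²_Sound mix = ((5−1)/6)² = 0.444
te_Color grade = (8 + 4·13 + 24)/6 = 84/6 = 14; σ²_Color grade = ((24−8)/6)² = 7.111
te_VFX = (11 + 4·14 + 29)/6 = 96/6 = 16; σ²_VFX = ((29−11)/6)² = 9.000

Forward pass:
ES_Pickup shots = 0; EF_Pickup shots = 11
ES_Editing = 0; EF_Editing = 7
ES_Sound mix = max(EF_Pickup shots=11, EF_Editing=7) = 11; EF_Sound mix = 11+3 = 14
ES_Color grade = 11; EF_Color grade = 11+14 = 25
ES_VFX = max(EF_Editing=7, EF_Sound mix=14, EF_Color grade=25) = 25; EF_VFX = 25+16 = 41
Expected project duration μ = 41 days. Critical path: Pickup shots → Color grade → VFX.

Variance along critical path = 1.778 + 7.111 + 9.000 = 17.889; σ = 4.230 days.
D = μ + z·σ = 41 + 1.645·4.230 = 48.0 days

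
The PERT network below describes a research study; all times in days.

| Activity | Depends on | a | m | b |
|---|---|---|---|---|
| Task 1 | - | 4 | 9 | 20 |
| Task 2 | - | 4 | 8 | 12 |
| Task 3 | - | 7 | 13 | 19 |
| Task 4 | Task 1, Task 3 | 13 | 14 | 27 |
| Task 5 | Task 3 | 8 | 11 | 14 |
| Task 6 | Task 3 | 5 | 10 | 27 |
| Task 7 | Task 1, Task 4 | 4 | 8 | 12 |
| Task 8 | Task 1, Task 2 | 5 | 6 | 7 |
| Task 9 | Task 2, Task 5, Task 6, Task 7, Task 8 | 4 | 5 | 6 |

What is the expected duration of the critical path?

te_Task 1 = (4 + 4·9 + 20)/6 = 60/6 = 10
te_Task 2 = (4 + 4·8 + 12)/6 = 48/6 = 8
te_Task 3 = (7 + 4·13 + 19)/6 = 78/6 = 13
te_Task 4 = (13 + 4·14 + 27)/6 = 96/6 = 16
te_Task 5 = (8 + 4·11 + 14)/6 = 66/6 = 11
te_Task 6 = (5 + 4·10 + 27)/6 = 72/6 = 12
te_Task 7 = (4 + 4·8 + 12)/6 = 48/6 = 8
te_Task 8 = (5 + 4·6 + 7)/6 = 36/6 = 6
te_Task 9 = (4 + 4·5 + 6)/6 = 30/6 = 5

Forward pass:
ES_Task 1 = 0; EF_Task 1 = 10
ES_Task 2 = 0; EF_Task 2 = 8
ES_Task 3 = 0; EF_Task 3 = 13
ES_Task 4 = max(EF_Task 1=10, EF_Task 3=13) = 13; EF_Task 4 = 13+16 = 29
ES_Task 5 = 13; EF_Task 5 = 13+11 = 24
ES_Task 6 = 13; EF_Task 6 = 13+12 = 25
ES_Task 7 = max(EF_Task 1=10, EF_Task 4=29) = 29; EF_Task 7 = 29+8 = 37
ES_Task 8 = max(EF_Task 1=10, EF_Task 2=8) = 10; EF_Task 8 = 10+6 = 16
ES_Task 9 = max(EF_Task 2=8, EF_Task 5=24, EF_Task 6=25, EF_Task 7=37, EF_Task 8=16) = 37; EF_Task 9 = 37+5 = 42
Expected project duration μ = 42 days. Critical path: Task 3 → Task 4 → Task 7 → Task 9.

42 days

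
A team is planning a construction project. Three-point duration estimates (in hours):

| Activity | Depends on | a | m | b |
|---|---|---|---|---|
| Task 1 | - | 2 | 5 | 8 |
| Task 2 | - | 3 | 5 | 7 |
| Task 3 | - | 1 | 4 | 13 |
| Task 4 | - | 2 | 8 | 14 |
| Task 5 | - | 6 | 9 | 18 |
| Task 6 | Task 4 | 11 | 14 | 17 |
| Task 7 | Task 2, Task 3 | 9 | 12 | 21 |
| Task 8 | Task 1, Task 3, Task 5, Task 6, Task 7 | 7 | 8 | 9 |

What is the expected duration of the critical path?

30 hours

te_Task 1 = (2 + 4·5 + 8)/6 = 30/6 = 5
te_Task 2 = (3 + 4·5 + 7)/6 = 30/6 = 5
te_Task 3 = (1 + 4·4 + 13)/6 = 30/6 = 5
te_Task 4 = (2 + 4·8 + 14)/6 = 48/6 = 8
te_Task 5 = (6 + 4·9 + 18)/6 = 60/6 = 10
te_Task 6 = (11 + 4·14 + 17)/6 = 84/6 = 14
te_Task 7 = (9 + 4·12 + 21)/6 = 78/6 = 13
te_Task 8 = (7 + 4·8 + 9)/6 = 48/6 = 8

Forward pass:
ES_Task 1 = 0; EF_Task 1 = 5
ES_Task 2 = 0; EF_Task 2 = 5
ES_Task 3 = 0; EF_Task 3 = 5
ES_Task 4 = 0; EF_Task 4 = 8
ES_Task 5 = 0; EF_Task 5 = 10
ES_Task 6 = 8; EF_Task 6 = 8+14 = 22
ES_Task 7 = max(EF_Task 2=5, EF_Task 3=5) = 5; EF_Task 7 = 5+13 = 18
ES_Task 8 = max(EF_Task 1=5, EF_Task 3=5, EF_Task 5=10, EF_Task 6=22, EF_Task 7=18) = 22; EF_Task 8 = 22+8 = 30
Expected project duration μ = 30 hours. Critical path: Task 4 → Task 6 → Task 8.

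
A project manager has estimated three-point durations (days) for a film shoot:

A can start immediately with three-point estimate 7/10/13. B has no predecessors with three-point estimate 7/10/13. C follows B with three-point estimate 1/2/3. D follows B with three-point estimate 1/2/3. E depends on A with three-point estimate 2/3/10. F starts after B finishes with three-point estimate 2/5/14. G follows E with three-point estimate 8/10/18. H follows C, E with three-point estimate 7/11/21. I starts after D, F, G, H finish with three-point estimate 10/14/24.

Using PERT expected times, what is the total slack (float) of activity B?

te_A = (7 + 4·10 + 13)/6 = 60/6 = 10
te_B = (7 + 4·10 + 13)/6 = 60/6 = 10
te_C = (1 + 4·2 + 3)/6 = 12/6 = 2
te_D = (1 + 4·2 + 3)/6 = 12/6 = 2
te_E = (2 + 4·3 + 10)/6 = 24/6 = 4
te_F = (2 + 4·5 + 14)/6 = 36/6 = 6
te_G = (8 + 4·10 + 18)/6 = 66/6 = 11
te_H = (7 + 4·11 + 21)/6 = 72/6 = 12
te_I = (10 + 4·14 + 24)/6 = 90/6 = 15

Forward pass:
ES_A = 0; EF_A = 10
ES_B = 0; EF_B = 10
ES_C = 10; EF_C = 10+2 = 12
ES_D = 10; EF_D = 10+2 = 12
ES_E = 10; EF_E = 10+4 = 14
ES_F = 10; EF_F = 10+6 = 16
ES_G = 14; EF_G = 14+11 = 25
ES_H = max(EF_C=12, EF_E=14) = 14; EF_H = 14+12 = 26
ES_I = max(EF_D=12, EF_F=16, EF_G=25, EF_H=26) = 26; EF_I = 26+15 = 41
Expected project duration μ = 41 days. Critical path: A → E → H → I.

Backward pass:
LF_I = 41; LS_I = 41−15 = 26
LF_H = LS_I = 26; LS_H = 26−12 = 14
LF_G = LS_I = 26; LS_G = 26−11 = 15
LF_F = LS_I = 26; LS_F = 26−6 = 20
LF_E = min(LS_G=15, LS_H=14) = 14; LS_E = 14−4 = 10
LF_D = LS_I = 26; LS_D = 26−2 = 24
LF_C = LS_H = 14; LS_C = 14−2 = 12
LF_B = min(LS_C=12, LS_D=24, LS_F=20) = 12; LS_B = 12−10 = 2
LF_A = LS_E = 10; LS_A = 10−10 = 0
Slack_B = LS_B − ES_B = 2 − 0 = 2

2 days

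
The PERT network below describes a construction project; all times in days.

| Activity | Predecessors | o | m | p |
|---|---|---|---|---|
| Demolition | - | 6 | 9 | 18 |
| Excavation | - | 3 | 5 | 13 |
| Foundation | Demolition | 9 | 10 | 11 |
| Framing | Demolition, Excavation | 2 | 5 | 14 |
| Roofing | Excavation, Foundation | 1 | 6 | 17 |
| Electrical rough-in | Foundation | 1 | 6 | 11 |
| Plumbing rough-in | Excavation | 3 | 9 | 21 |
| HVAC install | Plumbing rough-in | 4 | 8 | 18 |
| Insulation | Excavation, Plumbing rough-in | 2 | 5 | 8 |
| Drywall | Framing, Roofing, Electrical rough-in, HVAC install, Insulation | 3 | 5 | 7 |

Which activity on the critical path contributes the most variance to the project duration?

te_Demolition = (6 + 4·9 + 18)/6 = 60/6 = 10; σ²_Demolition = ((18−6)/6)² = 4.000
te_Excavation = (3 + 4·5 + 13)/6 = 36/6 = 6; σ²_Excavation = ((13−3)/6)² = 2.778
te_Foundation = (9 + 4·10 + 11)/6 = 60/6 = 10; σ²_Foundation = ((11−9)/6)² = 0.111
te_Framing = (2 + 4·5 + 14)/6 = 36/6 = 6; σ²_Framing = ((14−2)/6)² = 4.000
te_Roofing = (1 + 4·6 + 17)/6 = 42/6 = 7; σ²_Roofing = ((17−1)/6)² = 7.111
te_Electrical rough-in = (1 + 4·6 + 11)/6 = 36/6 = 6; σ²_Electrical rough-in = ((11−1)/6)² = 2.778
te_Plumbing rough-in = (3 + 4·9 + 21)/6 = 60/6 = 10; σ²_Plumbing rough-in = ((21−3)/6)² = 9.000
te_HVAC install = (4 + 4·8 + 18)/6 = 54/6 = 9; σ²_HVAC install = ((18−4)/6)² = 5.444
te_Insulation = (2 + 4·5 + 8)/6 = 30/6 = 5; σ²_Insulation = ((8−2)/6)² = 1.000
te_Drywall = (3 + 4·5 + 7)/6 = 30/6 = 5; σ²_Drywall = ((7−3)/6)² = 0.444

Forward pass:
ES_Demolition = 0; EF_Demolition = 10
ES_Excavation = 0; EF_Excavation = 6
ES_Foundation = 10; EF_Foundation = 10+10 = 20
ES_Framing = max(EF_Demolition=10, EF_Excavation=6) = 10; EF_Framing = 10+6 = 16
ES_Roofing = max(EF_Excavation=6, EF_Foundation=20) = 20; EF_Roofing = 20+7 = 27
ES_Electrical rough-in = 20; EF_Electrical rough-in = 20+6 = 26
ES_Plumbing rough-in = 6; EF_Plumbing rough-in = 6+10 = 16
ES_HVAC install = 16; EF_HVAC install = 16+9 = 25
ES_Insulation = max(EF_Excavation=6, EF_Plumbing rough-in=16) = 16; EF_Insulation = 16+5 = 21
ES_Drywall = max(EF_Framing=16, EF_Roofing=27, EF_Electrical rough-in=26, EF_HVAC install=25, EF_Insulation=21) = 27; EF_Drywall = 27+5 = 32
Expected project duration μ = 32 days. Critical path: Demolition → Foundation → Roofing → Drywall.

Variances on critical path: σ²_Demolition=4.000, σ²_Foundation=0.111, σ²_Roofing=7.111, σ²_Drywall=0.444.
Largest is σ²_Roofing = 7.111.

Roofing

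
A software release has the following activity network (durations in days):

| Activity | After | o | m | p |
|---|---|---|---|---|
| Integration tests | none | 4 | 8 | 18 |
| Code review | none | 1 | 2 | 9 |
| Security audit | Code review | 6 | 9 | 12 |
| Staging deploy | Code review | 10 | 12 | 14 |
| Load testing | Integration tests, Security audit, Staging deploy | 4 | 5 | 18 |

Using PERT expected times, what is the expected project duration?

te_Integration tests = (4 + 4·8 + 18)/6 = 54/6 = 9
te_Code review = (1 + 4·2 + 9)/6 = 18/6 = 3
te_Security audit = (6 + 4·9 + 12)/6 = 54/6 = 9
te_Staging deploy = (10 + 4·12 + 14)/6 = 72/6 = 12
te_Load testing = (4 + 4·5 + 18)/6 = 42/6 = 7

Forward pass:
ES_Integration tests = 0; EF_Integration tests = 9
ES_Code review = 0; EF_Code review = 3
ES_Security audit = 3; EF_Security audit = 3+9 = 12
ES_Staging deploy = 3; EF_Staging deploy = 3+12 = 15
ES_Load testing = max(EF_Integration tests=9, EF_Security audit=12, EF_Staging deploy=15) = 15; EF_Load testing = 15+7 = 22
Expected project duration μ = 22 days. Critical path: Code review → Staging deploy → Load testing.

22 days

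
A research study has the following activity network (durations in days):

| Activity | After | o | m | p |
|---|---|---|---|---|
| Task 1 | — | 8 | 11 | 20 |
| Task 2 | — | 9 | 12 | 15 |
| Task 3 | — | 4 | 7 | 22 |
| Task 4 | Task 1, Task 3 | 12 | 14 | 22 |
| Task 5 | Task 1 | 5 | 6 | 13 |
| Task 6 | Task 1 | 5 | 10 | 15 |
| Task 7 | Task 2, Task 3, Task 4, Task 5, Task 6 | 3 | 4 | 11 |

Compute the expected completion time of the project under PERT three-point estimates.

32 days

te_Task 1 = (8 + 4·11 + 20)/6 = 72/6 = 12
te_Task 2 = (9 + 4·12 + 15)/6 = 72/6 = 12
te_Task 3 = (4 + 4·7 + 22)/6 = 54/6 = 9
te_Task 4 = (12 + 4·14 + 22)/6 = 90/6 = 15
te_Task 5 = (5 + 4·6 + 13)/6 = 42/6 = 7
te_Task 6 = (5 + 4·10 + 15)/6 = 60/6 = 10
te_Task 7 = (3 + 4·4 + 11)/6 = 30/6 = 5

Forward pass:
ES_Task 1 = 0; EF_Task 1 = 12
ES_Task 2 = 0; EF_Task 2 = 12
ES_Task 3 = 0; EF_Task 3 = 9
ES_Task 4 = max(EF_Task 1=12, EF_Task 3=9) = 12; EF_Task 4 = 12+15 = 27
ES_Task 5 = 12; EF_Task 5 = 12+7 = 19
ES_Task 6 = 12; EF_Task 6 = 12+10 = 22
ES_Task 7 = max(EF_Task 2=12, EF_Task 3=9, EF_Task 4=27, EF_Task 5=19, EF_Task 6=22) = 27; EF_Task 7 = 27+5 = 32
Expected project duration μ = 32 days. Critical path: Task 1 → Task 4 → Task 7.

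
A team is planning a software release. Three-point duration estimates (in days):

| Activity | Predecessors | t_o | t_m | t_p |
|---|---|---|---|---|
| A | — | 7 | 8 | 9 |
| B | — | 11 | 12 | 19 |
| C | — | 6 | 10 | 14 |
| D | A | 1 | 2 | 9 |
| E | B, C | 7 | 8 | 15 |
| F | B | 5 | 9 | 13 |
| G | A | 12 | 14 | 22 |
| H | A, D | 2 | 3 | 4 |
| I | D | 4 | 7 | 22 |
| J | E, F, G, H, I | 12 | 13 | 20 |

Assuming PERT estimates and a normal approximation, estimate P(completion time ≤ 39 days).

0.823

te_A = (7 + 4·8 + 9)/6 = 48/6 = 8; σ²_A = ((9−7)/6)² = 0.111
te_B = (11 + 4·12 + 19)/6 = 78/6 = 13; σ²_B = ((19−11)/6)² = 1.778
te_C = (6 + 4·10 + 14)/6 = 60/6 = 10; σ²_C = ((14−6)/6)² = 1.778
te_D = (1 + 4·2 + 9)/6 = 18/6 = 3; σ²_D = ((9−1)/6)² = 1.778
te_E = (7 + 4·8 + 15)/6 = 54/6 = 9; σ²_E = ((15−7)/6)² = 1.778
te_F = (5 + 4·9 + 13)/6 = 54/6 = 9; σ²_F = ((13−5)/6)² = 1.778
te_G = (12 + 4·14 + 22)/6 = 90/6 = 15; σ²_G = ((22−12)/6)² = 2.778
te_H = (2 + 4·3 + 4)/6 = 18/6 = 3; σ²_H = ((4−2)/6)² = 0.111
te_I = (4 + 4·7 + 22)/6 = 54/6 = 9; σ²_I = ((22−4)/6)² = 9.000
te_J = (12 + 4·13 + 20)/6 = 84/6 = 14; σ²_J = ((20−12)/6)² = 1.778

Forward pass:
ES_A = 0; EF_A = 8
ES_B = 0; EF_B = 13
ES_C = 0; EF_C = 10
ES_D = 8; EF_D = 8+3 = 11
ES_E = max(EF_B=13, EF_C=10) = 13; EF_E = 13+9 = 22
ES_F = 13; EF_F = 13+9 = 22
ES_G = 8; EF_G = 8+15 = 23
ES_H = max(EF_A=8, EF_D=11) = 11; EF_H = 11+3 = 14
ES_I = 11; EF_I = 11+9 = 20
ES_J = max(EF_E=22, EF_F=22, EF_G=23, EF_H=14, EF_I=20) = 23; EF_J = 23+14 = 37
Expected project duration μ = 37 days. Critical path: A → G → J.

Variance along critical path = 0.111 + 2.778 + 1.778 = 4.667; σ = √4.667 = 2.160 days.
Z = (39 − 37) / 2.160 = 0.926
P(T ≤ 39) = Φ(0.926) ≈ 0.823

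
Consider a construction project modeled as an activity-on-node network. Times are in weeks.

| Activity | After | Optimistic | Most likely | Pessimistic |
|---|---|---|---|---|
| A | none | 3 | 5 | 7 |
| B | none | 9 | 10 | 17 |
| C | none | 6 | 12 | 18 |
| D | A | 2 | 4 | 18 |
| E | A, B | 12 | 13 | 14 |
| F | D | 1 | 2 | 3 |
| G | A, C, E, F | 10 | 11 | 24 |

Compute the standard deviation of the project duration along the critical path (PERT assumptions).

2.71 weeks

te_A = (3 + 4·5 + 7)/6 = 30/6 = 5; σ²_A = ((7−3)/6)² = 0.444
te_B = (9 + 4·10 + 17)/6 = 66/6 = 11; σ²_B = ((17−9)/6)² = 1.778
te_C = (6 + 4·12 + 18)/6 = 72/6 = 12; σ²_C = ((18−6)/6)² = 4.000
te_D = (2 + 4·4 + 18)/6 = 36/6 = 6; σ²_D = ((18−2)/6)² = 7.111
te_E = (12 + 4·13 + 14)/6 = 78/6 = 13; σ²_E = ((14−12)/6)² = 0.111
te_F = (1 + 4·2 + 3)/6 = 12/6 = 2; σ²_F = ((3−1)/6)² = 0.111
te_G = (10 + 4·11 + 24)/6 = 78/6 = 13; σ²_G = ((24−10)/6)² = 5.444

Forward pass:
ES_A = 0; EF_A = 5
ES_B = 0; EF_B = 11
ES_C = 0; EF_C = 12
ES_D = 5; EF_D = 5+6 = 11
ES_E = max(EF_A=5, EF_B=11) = 11; EF_E = 11+13 = 24
ES_F = 11; EF_F = 11+2 = 13
ES_G = max(EF_A=5, EF_C=12, EF_E=24, EF_F=13) = 24; EF_G = 24+13 = 37
Expected project duration μ = 37 weeks. Critical path: B → E → G.

Variance along critical path = 1.778 + 0.111 + 5.444 = 7.333
σ = √7.333 = 2.708 weeks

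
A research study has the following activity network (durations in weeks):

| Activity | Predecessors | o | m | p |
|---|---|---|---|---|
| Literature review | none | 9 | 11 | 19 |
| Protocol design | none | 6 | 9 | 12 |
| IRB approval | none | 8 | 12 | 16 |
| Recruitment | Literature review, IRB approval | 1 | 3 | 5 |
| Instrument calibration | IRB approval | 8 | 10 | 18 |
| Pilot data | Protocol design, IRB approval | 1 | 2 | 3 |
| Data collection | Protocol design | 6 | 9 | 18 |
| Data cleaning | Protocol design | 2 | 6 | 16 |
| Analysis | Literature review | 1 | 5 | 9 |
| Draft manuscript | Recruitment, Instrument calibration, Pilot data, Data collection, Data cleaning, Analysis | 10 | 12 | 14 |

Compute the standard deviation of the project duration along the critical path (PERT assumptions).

te_Literature review = (9 + 4·11 + 19)/6 = 72/6 = 12; σ²_Literature review = ((19−9)/6)² = 2.778
te_Protocol design = (6 + 4·9 + 12)/6 = 54/6 = 9; σ²_Protocol design = ((12−6)/6)² = 1.000
te_IRB approval = (8 + 4·12 + 16)/6 = 72/6 = 12; σ²_IRB approval = ((16−8)/6)² = 1.778
te_Recruitment = (1 + 4·3 + 5)/6 = 18/6 = 3; σ²_Recruitment = ((5−1)/6)² = 0.444
te_Instrument calibration = (8 + 4·10 + 18)/6 = 66/6 = 11; σ²_Instrument calibration = ((18−8)/6)² = 2.778
te_Pilot data = (1 + 4·2 + 3)/6 = 12/6 = 2; σ²_Pilot data = ((3−1)/6)² = 0.111
te_Data collection = (6 + 4·9 + 18)/6 = 60/6 = 10; σ²_Data collection = ((18−6)/6)² = 4.000
te_Data cleaning = (2 + 4·6 + 16)/6 = 42/6 = 7; σ²_Data cleaning = ((16−2)/6)² = 5.444
te_Analysis = (1 + 4·5 + 9)/6 = 30/6 = 5; σ²_Analysis = ((9−1)/6)² = 1.778
te_Draft manuscript = (10 + 4·12 + 14)/6 = 72/6 = 12; σ²_Draft manuscript = ((14−10)/6)² = 0.444

Forward pass:
ES_Literature review = 0; EF_Literature review = 12
ES_Protocol design = 0; EF_Protocol design = 9
ES_IRB approval = 0; EF_IRB approval = 12
ES_Recruitment = max(EF_Literature review=12, EF_IRB approval=12) = 12; EF_Recruitment = 12+3 = 15
ES_Instrument calibration = 12; EF_Instrument calibration = 12+11 = 23
ES_Pilot data = max(EF_Protocol design=9, EF_IRB approval=12) = 12; EF_Pilot data = 12+2 = 14
ES_Data collection = 9; EF_Data collection = 9+10 = 19
ES_Data cleaning = 9; EF_Data cleaning = 9+7 = 16
ES_Analysis = 12; EF_Analysis = 12+5 = 17
ES_Draft manuscript = max(EF_Recruitment=15, EF_Instrument calibration=23, EF_Pilot data=14, EF_Data collection=19, EF_Data cleaning=16, EF_Analysis=17) = 23; EF_Draft manuscript = 23+12 = 35
Expected project duration μ = 35 weeks. Critical path: IRB approval → Instrument calibration → Draft manuscript.

Variance along critical path = 1.778 + 2.778 + 0.444 = 5.000
σ = √5.000 = 2.236 weeks

2.24 weeks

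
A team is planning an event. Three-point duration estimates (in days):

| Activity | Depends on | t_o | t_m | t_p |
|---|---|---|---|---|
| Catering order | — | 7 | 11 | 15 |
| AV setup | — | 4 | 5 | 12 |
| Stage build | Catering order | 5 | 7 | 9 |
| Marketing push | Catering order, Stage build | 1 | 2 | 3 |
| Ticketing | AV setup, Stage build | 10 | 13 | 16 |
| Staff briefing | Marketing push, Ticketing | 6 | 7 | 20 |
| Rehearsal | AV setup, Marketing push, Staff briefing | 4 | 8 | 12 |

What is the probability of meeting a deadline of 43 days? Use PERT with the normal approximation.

0.061

te_Catering order = (7 + 4·11 + 15)/6 = 66/6 = 11; σ²_Catering order = ((15−7)/6)² = 1.778
te_AV setup = (4 + 4·5 + 12)/6 = 36/6 = 6; σ²_AV setup = ((12−4)/6)² = 1.778
te_Stage build = (5 + 4·7 + 9)/6 = 42/6 = 7; σ²_Stage build = ((9−5)/6)² = 0.444
te_Marketing push = (1 + 4·2 + 3)/6 = 12/6 = 2; σ²_Marketing push = ((3−1)/6)² = 0.111
te_Ticketing = (10 + 4·13 + 16)/6 = 78/6 = 13; σ²_Ticketing = ((16−10)/6)² = 1.000
te_Staff briefing = (6 + 4·7 + 20)/6 = 54/6 = 9; σ²_Staff briefing = ((20−6)/6)² = 5.444
te_Rehearsal = (4 + 4·8 + 12)/6 = 48/6 = 8; σ²_Rehearsal = ((12−4)/6)² = 1.778

Forward pass:
ES_Catering order = 0; EF_Catering order = 11
ES_AV setup = 0; EF_AV setup = 6
ES_Stage build = 11; EF_Stage build = 11+7 = 18
ES_Marketing push = max(EF_Catering order=11, EF_Stage build=18) = 18; EF_Marketing push = 18+2 = 20
ES_Ticketing = max(EF_AV setup=6, EF_Stage build=18) = 18; EF_Ticketing = 18+13 = 31
ES_Staff briefing = max(EF_Marketing push=20, EF_Ticketing=31) = 31; EF_Staff briefing = 31+9 = 40
ES_Rehearsal = max(EF_AV setup=6, EF_Marketing push=20, EF_Staff briefing=40) = 40; EF_Rehearsal = 40+8 = 48
Expected project duration μ = 48 days. Critical path: Catering order → Stage build → Ticketing → Staff briefing → Rehearsal.

Variance along critical path = 1.778 + 0.444 + 1.000 + 5.444 + 1.778 = 10.444; σ = √10.444 = 3.232 days.
Z = (43 − 48) / 3.232 = -1.547
P(T ≤ 43) = Φ(-1.547) ≈ 0.061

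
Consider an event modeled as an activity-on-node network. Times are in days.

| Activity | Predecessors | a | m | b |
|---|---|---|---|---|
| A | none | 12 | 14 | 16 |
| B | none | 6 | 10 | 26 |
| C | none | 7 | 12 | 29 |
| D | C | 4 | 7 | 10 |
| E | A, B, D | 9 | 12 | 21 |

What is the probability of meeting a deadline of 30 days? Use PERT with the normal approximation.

te_A = (12 + 4·14 + 16)/6 = 84/6 = 14; σ²_A = ((16−12)/6)² = 0.444
te_B = (6 + 4·10 + 26)/6 = 72/6 = 12; σ²_B = ((26−6)/6)² = 11.111
te_C = (7 + 4·12 + 29)/6 = 84/6 = 14; σ²_C = ((29−7)/6)² = 13.444
te_D = (4 + 4·7 + 10)/6 = 42/6 = 7; σ²_D = ((10−4)/6)² = 1.000
te_E = (9 + 4·12 + 21)/6 = 78/6 = 13; σ²_E = ((21−9)/6)² = 4.000

Forward pass:
ES_A = 0; EF_A = 14
ES_B = 0; EF_B = 12
ES_C = 0; EF_C = 14
ES_D = 14; EF_D = 14+7 = 21
ES_E = max(EF_A=14, EF_B=12, EF_D=21) = 21; EF_E = 21+13 = 34
Expected project duration μ = 34 days. Critical path: C → D → E.

Variance along critical path = 13.444 + 1.000 + 4.000 = 18.444; σ = √18.444 = 4.295 days.
Z = (30 − 34) / 4.295 = -0.931
P(T ≤ 30) = Φ(-0.931) ≈ 0.176

0.176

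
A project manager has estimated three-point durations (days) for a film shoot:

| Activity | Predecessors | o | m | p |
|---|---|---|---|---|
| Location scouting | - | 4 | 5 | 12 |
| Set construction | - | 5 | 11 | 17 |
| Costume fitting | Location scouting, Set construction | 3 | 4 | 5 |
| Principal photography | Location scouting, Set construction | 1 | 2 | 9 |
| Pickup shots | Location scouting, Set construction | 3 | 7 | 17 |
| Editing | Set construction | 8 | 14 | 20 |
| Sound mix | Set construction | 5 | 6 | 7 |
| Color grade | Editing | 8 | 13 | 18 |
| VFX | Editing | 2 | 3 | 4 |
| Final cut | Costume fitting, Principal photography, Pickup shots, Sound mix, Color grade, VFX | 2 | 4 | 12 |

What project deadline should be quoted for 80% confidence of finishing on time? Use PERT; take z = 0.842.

te_Location scouting = (4 + 4·5 + 12)/6 = 36/6 = 6; σ²_Location scouting = ((12−4)/6)² = 1.778
te_Set construction = (5 + 4·11 + 17)/6 = 66/6 = 11; σ²_Set construction = ((17−5)/6)² = 4.000
te_Costume fitting = (3 + 4·4 + 5)/6 = 24/6 = 4; σ²_Costume fitting = ((5−3)/6)² = 0.111
te_Principal photography = (1 + 4·2 + 9)/6 = 18/6 = 3; σ²_Principal photography = ((9−1)/6)² = 1.778
te_Pickup shots = (3 + 4·7 + 17)/6 = 48/6 = 8; σ²_Pickup shots = ((17−3)/6)² = 5.444
te_Editing = (8 + 4·14 + 20)/6 = 84/6 = 14; σ²_Editing = ((20−8)/6)² = 4.000
te_Sound mix = (5 + 4·6 + 7)/6 = 36/6 = 6; σ²_Sound mix = ((7−5)/6)² = 0.111
te_Color grade = (8 + 4·13 + 18)/6 = 78/6 = 13; σ²_Color grade = ((18−8)/6)² = 2.778
te_VFX = (2 + 4·3 + 4)/6 = 18/6 = 3; σ²_VFX = ((4−2)/6)² = 0.111
te_Final cut = (2 + 4·4 + 12)/6 = 30/6 = 5; σ²_Final cut = ((12−2)/6)² = 2.778

Forward pass:
ES_Location scouting = 0; EF_Location scouting = 6
ES_Set construction = 0; EF_Set construction = 11
ES_Costume fitting = max(EF_Location scouting=6, EF_Set construction=11) = 11; EF_Costume fitting = 11+4 = 15
ES_Principal photography = max(EF_Location scouting=6, EF_Set construction=11) = 11; EF_Principal photography = 11+3 = 14
ES_Pickup shots = max(EF_Location scouting=6, EF_Set construction=11) = 11; EF_Pickup shots = 11+8 = 19
ES_Editing = 11; EF_Editing = 11+14 = 25
ES_Sound mix = 11; EF_Sound mix = 11+6 = 17
ES_Color grade = 25; EF_Color grade = 25+13 = 38
ES_VFX = 25; EF_VFX = 25+3 = 28
ES_Final cut = max(EF_Costume fitting=15, EF_Principal photography=14, EF_Pickup shots=19, EF_Sound mix=17, EF_Color grade=38, EF_VFX=28) = 38; EF_Final cut = 38+5 = 43
Expected project duration μ = 43 days. Critical path: Set construction → Editing → Color grade → Final cut.

Variance along critical path = 4.000 + 4.000 + 2.778 + 2.778 = 13.556; σ = 3.682 days.
D = μ + z·σ = 43 + 0.842·3.682 = 46.1 days

46.1 days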